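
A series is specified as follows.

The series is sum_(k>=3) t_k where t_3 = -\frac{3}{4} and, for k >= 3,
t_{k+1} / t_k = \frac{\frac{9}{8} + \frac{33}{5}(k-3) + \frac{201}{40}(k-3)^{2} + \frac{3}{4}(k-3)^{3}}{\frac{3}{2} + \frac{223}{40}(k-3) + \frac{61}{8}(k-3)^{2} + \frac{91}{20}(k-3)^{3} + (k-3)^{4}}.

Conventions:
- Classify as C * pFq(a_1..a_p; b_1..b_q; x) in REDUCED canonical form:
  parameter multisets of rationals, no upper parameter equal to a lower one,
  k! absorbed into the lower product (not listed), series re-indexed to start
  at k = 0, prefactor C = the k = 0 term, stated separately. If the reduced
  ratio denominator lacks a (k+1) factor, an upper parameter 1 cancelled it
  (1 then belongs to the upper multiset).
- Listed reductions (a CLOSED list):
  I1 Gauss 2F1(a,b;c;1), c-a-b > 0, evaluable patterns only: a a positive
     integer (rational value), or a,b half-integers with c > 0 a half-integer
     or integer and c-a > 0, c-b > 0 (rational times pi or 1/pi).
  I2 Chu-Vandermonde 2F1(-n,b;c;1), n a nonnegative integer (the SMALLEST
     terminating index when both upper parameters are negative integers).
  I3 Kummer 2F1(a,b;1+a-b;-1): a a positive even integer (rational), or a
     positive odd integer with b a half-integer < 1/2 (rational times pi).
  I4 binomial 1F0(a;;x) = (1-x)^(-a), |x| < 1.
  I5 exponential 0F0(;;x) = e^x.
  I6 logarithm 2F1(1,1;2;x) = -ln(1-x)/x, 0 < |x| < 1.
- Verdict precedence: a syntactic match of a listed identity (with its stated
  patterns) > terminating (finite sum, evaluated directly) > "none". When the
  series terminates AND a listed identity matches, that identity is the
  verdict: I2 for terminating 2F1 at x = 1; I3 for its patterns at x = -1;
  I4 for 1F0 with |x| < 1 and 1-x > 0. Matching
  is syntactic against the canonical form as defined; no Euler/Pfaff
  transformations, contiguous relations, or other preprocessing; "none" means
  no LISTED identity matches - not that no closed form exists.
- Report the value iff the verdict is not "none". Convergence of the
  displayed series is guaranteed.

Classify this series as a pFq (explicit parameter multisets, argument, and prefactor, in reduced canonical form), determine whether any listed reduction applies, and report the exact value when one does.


x = \frac{3}{4} here; the reduced form reads 2F2, upper {\frac{1}{5}, 5}, lower {\frac{4}{5}, \frac{5}{4}}, C = -\frac{3}{4}. Verdict: none here - no I1-I6 shape fits x = \frac{3}{4} with lower {\frac{4}{5}, \frac{5}{4}}.

Key observation: from the first term -\frac{3}{4}: the expanded ratio factors over Q; prefactor -3/4, roots give parameters.
Term ratio: r(k) = \frac{3}{4} * (k+\frac{1}{5}) (k+5) / [(k+\frac{4}{5}) (k+\frac{5}{4}) (k+1)] - rational in k, leading ratio \frac{3}{4}; with t_0 = -\frac{3}{4}, classification follows.


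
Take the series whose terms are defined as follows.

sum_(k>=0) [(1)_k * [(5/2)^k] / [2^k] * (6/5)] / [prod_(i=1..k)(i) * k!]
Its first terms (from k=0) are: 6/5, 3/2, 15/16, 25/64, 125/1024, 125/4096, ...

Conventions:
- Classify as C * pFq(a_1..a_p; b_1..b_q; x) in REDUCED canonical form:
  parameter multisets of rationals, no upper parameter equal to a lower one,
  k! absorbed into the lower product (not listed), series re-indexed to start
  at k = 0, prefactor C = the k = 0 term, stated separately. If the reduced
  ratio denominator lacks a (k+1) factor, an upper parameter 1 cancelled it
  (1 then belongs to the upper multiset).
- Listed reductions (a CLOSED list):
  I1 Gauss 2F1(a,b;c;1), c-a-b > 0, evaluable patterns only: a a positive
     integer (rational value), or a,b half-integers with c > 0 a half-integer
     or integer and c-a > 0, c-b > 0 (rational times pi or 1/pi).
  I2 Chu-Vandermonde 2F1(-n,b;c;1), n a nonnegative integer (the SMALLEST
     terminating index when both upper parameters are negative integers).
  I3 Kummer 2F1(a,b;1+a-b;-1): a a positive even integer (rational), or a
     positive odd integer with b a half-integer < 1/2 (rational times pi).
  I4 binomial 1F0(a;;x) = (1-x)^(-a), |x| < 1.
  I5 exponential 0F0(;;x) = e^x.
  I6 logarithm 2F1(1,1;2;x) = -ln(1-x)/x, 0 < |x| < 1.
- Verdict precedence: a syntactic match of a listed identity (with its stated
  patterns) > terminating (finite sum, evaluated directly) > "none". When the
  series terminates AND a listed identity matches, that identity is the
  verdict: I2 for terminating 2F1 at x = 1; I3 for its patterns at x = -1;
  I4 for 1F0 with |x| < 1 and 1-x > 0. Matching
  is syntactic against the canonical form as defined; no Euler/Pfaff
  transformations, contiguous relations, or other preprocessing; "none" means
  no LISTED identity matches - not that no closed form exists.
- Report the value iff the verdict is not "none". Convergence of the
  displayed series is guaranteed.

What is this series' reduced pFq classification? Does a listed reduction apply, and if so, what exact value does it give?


Reduced: x = 5/4, 0F0, upper = {-}, lower = {-}, C = 6/5. Verdict: this is the I5 exponential reduction (the 0F0 exponential series at x = 5/4). Sum: (6/5) * e^(5/4).

The tell: from the first term 6/5: the lower running product (C = 6/5, x = 5/4) is a rising factorial.
Consecutive-term ratio: r(k) = (5/4) * 1 / [(k+1)] - poly over poly, x = (5/4) from leading terms; C = 6/5 at k = 0.


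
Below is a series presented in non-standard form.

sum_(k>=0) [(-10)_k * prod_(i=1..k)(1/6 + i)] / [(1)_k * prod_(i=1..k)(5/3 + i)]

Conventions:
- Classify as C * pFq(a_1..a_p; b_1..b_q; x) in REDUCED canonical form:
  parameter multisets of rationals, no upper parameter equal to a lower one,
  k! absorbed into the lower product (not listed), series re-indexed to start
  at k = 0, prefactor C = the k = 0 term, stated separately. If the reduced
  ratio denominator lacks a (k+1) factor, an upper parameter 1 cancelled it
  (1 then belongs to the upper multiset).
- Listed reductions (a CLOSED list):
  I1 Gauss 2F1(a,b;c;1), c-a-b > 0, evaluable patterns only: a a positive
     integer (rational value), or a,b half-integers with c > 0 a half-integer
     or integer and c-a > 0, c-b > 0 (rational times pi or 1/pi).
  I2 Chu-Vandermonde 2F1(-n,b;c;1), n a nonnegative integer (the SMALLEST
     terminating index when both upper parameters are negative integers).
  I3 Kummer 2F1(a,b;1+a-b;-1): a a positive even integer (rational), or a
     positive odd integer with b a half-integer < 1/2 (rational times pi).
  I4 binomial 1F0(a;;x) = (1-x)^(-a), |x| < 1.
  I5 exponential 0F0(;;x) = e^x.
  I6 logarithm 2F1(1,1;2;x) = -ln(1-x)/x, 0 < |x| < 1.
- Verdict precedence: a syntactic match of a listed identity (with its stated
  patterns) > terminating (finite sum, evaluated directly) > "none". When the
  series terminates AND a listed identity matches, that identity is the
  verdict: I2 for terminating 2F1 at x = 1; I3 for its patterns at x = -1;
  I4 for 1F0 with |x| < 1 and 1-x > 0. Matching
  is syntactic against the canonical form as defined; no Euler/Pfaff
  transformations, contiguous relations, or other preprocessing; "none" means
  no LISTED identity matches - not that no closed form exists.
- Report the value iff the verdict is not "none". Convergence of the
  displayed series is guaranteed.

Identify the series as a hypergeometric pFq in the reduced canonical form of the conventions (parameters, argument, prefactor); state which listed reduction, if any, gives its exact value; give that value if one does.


At argument 1: a 2F1 with upper {-10, 7/6}, lower {8/3}, scaled by C = 1. Verdict: Chu-Vandermonde (I2) fires (terminating 2F1 at x = 1 with n = 10, b = 7/6, c = 8/3). Hence: 272629233/2797600768.

First insight: t_0 being 1, (1)_k (C = 1) is k! itself.
Ratio: r(k) = 1 * (k-10) (k+7/6) / [(k+8/3) (k+1)] ; factor over Q: parameters, x = 1, and C = 1.


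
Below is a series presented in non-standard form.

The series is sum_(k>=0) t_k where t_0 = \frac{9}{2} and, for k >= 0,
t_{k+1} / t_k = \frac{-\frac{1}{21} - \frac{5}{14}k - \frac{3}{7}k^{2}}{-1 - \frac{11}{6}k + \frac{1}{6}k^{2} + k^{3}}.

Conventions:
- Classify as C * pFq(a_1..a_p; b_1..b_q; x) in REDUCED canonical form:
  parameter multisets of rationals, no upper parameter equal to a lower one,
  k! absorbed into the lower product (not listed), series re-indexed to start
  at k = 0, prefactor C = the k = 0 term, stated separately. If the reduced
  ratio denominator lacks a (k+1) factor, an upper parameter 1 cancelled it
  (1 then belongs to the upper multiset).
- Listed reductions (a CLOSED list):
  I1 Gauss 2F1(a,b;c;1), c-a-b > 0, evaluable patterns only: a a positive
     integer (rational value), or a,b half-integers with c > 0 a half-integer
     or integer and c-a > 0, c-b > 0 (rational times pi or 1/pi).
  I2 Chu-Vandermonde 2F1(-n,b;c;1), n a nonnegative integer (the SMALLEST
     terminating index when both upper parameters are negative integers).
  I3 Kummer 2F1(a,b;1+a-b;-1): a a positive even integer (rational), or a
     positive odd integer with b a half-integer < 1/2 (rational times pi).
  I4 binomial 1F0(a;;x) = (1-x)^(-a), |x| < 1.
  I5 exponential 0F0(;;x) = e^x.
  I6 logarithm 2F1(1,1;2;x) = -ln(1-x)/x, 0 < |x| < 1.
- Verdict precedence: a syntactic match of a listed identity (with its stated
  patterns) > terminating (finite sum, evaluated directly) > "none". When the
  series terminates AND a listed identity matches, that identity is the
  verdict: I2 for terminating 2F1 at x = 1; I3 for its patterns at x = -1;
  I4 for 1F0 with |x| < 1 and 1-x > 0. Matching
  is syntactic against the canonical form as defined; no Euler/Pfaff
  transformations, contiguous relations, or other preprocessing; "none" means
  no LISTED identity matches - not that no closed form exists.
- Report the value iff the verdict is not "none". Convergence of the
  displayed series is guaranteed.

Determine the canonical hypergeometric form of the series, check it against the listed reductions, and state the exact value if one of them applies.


Key step: from the first term \frac{9}{2}: roots of the ratio polynomials (C = 9/2, x = -3/7) are the negated parameters.
Adjacent-term ratio: r(k) = -\frac{3}{7} * (k+\frac{1}{6}) / [(k-\frac{3}{2}) (k+1)] - rational in k, leading ratio -\frac{3}{7}; with t_0 = \frac{9}{2}, classification follows.

Classification (C = \frac{9}{2}): 1F1 with upper {\frac{1}{6}}, lower {-\frac{3}{2}}, argument x = -\frac{3}{7}. Verdict: none here - no I1-I6 shape fits x = -\frac{3}{7} with lower {-\frac{3}{2}}.


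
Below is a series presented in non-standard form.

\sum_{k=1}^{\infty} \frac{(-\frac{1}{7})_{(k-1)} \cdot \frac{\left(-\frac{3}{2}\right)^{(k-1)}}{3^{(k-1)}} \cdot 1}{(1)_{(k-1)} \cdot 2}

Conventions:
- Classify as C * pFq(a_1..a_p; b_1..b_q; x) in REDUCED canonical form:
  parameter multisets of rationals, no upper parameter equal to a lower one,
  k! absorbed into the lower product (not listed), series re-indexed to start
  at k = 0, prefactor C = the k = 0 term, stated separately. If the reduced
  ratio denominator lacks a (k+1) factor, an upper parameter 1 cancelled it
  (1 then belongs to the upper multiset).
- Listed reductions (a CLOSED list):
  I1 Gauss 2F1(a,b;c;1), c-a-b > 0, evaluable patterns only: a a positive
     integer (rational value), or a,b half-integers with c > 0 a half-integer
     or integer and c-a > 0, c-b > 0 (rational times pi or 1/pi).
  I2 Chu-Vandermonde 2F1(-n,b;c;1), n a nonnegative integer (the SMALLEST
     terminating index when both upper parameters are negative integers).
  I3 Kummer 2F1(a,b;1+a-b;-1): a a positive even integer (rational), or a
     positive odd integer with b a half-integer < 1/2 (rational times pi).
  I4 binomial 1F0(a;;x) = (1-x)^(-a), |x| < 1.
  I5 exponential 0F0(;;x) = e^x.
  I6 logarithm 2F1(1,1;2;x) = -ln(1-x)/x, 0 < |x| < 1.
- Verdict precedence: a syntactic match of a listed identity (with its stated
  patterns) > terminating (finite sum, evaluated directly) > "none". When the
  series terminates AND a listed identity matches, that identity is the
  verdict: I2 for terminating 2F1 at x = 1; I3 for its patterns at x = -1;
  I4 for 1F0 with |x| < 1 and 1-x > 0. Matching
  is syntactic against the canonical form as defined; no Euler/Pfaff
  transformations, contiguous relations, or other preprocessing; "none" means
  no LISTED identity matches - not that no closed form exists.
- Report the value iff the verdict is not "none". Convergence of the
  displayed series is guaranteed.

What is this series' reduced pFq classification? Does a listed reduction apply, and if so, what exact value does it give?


At argument -\frac{1}{2}: a 1F0 with upper {-\frac{1}{7}}, lower {-}, scaled by C = \frac{1}{2}. Verdict: this is the I4 binomial reduction (the 1F0 binomial series: exponent 1/7, x = -\frac{1}{2}). Sum: \frac{1}{2} \cdot \left(\frac{3}{2}\right)^{\frac{1}{7}}.

Structural cue: t_0 being \frac{1}{2}, the constant factors (C = 1/2, x = -1/2) combine into one prefactor.
Consecutive-term ratio: r(k) = -\frac{1}{2} * (k-\frac{1}{7}) / [(k+1)] - rational in k. x = -\frac{1}{2}; t_0 = \frac{1}{2}; negate the roots.


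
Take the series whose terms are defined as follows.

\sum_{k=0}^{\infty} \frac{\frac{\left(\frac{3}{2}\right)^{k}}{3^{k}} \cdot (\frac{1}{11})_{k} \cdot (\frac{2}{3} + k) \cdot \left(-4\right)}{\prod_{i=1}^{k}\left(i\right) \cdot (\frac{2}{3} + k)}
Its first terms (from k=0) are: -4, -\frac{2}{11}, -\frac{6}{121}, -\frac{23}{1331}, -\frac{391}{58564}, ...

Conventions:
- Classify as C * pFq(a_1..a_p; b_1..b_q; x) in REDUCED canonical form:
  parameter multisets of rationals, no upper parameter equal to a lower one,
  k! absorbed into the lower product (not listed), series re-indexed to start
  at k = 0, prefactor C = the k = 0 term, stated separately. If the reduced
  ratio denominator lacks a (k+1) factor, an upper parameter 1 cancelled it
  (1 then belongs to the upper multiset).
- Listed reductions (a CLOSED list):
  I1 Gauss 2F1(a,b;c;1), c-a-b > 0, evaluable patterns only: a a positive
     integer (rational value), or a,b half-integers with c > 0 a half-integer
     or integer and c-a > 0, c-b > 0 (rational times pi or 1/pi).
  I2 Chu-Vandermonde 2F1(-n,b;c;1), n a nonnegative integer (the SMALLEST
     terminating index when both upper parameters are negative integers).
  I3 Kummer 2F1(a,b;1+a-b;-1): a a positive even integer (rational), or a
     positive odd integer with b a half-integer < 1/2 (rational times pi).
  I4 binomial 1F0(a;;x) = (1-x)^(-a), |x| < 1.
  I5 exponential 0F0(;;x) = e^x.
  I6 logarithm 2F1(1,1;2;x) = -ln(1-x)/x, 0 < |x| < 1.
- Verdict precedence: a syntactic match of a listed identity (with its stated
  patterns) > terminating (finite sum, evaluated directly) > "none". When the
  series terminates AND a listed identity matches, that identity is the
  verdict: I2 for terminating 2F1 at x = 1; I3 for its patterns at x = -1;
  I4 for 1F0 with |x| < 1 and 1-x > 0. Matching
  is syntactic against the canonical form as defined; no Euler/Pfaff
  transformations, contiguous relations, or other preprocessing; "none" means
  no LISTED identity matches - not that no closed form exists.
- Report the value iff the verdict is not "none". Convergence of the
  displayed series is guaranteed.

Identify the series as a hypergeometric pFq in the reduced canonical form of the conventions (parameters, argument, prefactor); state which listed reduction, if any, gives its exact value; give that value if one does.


The series (x = \frac{1}{2}) is 1F0: upper {\frac{1}{11}}, lower {-}, prefactor -4. Verdict: the binomial series (I4) matches (the 1F0 binomial series: exponent -1/11, x = \frac{1}{2}). Exact value: \left(-4\right) \cdot \left(\frac{1}{2}\right)^{-\frac{1}{11}}.

The tell: with t_0 = -4, k + 2/3 divides numerator and denominator alike; C = -4, x = 1/2 after cancelling.
Consecutive-term ratio: r(k) = \frac{1}{2} * (k+\frac{1}{11}) / [(k+1)] ; factor over Q: parameters, x = \frac{1}{2}, and C = -4.


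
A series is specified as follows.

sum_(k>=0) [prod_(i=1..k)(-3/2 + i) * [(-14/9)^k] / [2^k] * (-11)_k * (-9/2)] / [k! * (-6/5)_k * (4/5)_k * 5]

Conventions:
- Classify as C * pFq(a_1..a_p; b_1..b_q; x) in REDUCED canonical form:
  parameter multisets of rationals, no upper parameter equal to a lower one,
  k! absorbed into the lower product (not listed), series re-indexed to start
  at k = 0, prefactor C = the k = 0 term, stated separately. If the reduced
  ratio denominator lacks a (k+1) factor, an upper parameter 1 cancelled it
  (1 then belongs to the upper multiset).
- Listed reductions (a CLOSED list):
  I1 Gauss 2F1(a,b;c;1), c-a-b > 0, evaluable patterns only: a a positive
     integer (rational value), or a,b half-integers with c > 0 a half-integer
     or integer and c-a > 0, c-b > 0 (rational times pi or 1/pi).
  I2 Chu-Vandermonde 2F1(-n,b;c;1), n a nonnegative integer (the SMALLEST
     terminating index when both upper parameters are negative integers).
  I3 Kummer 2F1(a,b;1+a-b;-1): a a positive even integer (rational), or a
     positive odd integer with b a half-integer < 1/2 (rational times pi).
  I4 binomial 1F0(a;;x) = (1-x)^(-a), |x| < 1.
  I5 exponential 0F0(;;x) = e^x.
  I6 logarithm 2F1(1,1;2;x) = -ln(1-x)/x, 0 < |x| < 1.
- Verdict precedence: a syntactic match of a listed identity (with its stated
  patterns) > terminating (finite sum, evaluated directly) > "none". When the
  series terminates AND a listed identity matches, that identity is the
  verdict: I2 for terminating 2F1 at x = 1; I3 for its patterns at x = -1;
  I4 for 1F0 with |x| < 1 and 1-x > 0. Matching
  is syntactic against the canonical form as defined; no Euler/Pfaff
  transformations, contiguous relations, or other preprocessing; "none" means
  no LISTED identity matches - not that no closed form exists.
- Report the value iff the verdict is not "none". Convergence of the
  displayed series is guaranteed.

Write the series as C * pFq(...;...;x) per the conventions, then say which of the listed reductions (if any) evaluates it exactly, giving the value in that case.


Classification (C = -9/10): 2F2 with upper {-11, -1/2}, lower {-6/5, 4/5}, argument x = -7/9. Verdict: terminating - the sum ends at index 11 because -11 is a negative integer; exact evaluation follows. Sum: 469994104160212437514091545758588371/6163992131512400076132491785666560.

Key observation: from the first term -9/10: the two k-th powers (C = -9/10, x = -7/9) combine into one argument.
Step ratio: r(k) = (-7/9) * (k-11) (k-1/2) / [(k-6/5) (k+4/5) (k+1)] - rational in k. x = (-7/9); t_0 = -9/10; negate the roots.


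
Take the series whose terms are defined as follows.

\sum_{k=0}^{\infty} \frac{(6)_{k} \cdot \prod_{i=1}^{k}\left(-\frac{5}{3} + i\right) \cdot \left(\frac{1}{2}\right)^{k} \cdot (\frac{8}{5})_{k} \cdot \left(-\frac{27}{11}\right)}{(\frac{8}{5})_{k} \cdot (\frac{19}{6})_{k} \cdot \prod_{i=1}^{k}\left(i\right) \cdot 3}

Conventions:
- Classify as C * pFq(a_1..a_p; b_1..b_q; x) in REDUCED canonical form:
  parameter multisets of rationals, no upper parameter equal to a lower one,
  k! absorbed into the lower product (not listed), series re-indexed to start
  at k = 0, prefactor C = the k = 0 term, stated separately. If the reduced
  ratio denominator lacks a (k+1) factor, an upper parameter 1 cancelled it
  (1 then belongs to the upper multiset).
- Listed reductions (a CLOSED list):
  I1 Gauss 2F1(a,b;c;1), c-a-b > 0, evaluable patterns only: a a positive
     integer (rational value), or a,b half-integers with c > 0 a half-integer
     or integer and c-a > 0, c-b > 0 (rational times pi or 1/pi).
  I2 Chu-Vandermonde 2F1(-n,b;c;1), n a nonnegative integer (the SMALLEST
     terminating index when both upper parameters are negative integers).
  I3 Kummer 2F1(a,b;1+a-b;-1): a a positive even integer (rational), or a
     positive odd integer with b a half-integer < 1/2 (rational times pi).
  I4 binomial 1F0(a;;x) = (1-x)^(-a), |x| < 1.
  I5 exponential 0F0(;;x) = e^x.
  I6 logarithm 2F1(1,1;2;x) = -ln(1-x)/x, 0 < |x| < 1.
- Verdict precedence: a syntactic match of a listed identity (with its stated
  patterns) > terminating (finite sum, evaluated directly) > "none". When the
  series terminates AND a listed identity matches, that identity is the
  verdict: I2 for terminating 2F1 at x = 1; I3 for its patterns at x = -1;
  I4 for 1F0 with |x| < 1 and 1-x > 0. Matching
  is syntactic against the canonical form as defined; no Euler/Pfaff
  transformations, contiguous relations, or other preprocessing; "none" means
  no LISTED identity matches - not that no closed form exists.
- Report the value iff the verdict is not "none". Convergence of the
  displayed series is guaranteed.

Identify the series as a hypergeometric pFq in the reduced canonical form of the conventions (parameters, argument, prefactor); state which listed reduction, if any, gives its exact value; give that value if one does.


Canonical form: C = -\frac{9}{11} times 2F1 with upper {-\frac{2}{3}, 6}, lower {\frac{19}{6}}, x = \frac{1}{2}. Verdict: none. No listed pattern accepts 2F1(-\frac{2}{3}, 6; \frac{19}{6}; \frac{1}{2}).

Structural cue: with t_0 = -\frac{9}{11}, the parameter 8/5 appears in both the upper and lower lists and cancels.
Adjacent-term ratio: r(k) = \frac{1}{2} * (k-\frac{2}{3}) (k+6) / [(k+\frac{19}{6}) (k+1)] - rational in k. x = \frac{1}{2}; t_0 = -\frac{9}{11}; negate the roots.


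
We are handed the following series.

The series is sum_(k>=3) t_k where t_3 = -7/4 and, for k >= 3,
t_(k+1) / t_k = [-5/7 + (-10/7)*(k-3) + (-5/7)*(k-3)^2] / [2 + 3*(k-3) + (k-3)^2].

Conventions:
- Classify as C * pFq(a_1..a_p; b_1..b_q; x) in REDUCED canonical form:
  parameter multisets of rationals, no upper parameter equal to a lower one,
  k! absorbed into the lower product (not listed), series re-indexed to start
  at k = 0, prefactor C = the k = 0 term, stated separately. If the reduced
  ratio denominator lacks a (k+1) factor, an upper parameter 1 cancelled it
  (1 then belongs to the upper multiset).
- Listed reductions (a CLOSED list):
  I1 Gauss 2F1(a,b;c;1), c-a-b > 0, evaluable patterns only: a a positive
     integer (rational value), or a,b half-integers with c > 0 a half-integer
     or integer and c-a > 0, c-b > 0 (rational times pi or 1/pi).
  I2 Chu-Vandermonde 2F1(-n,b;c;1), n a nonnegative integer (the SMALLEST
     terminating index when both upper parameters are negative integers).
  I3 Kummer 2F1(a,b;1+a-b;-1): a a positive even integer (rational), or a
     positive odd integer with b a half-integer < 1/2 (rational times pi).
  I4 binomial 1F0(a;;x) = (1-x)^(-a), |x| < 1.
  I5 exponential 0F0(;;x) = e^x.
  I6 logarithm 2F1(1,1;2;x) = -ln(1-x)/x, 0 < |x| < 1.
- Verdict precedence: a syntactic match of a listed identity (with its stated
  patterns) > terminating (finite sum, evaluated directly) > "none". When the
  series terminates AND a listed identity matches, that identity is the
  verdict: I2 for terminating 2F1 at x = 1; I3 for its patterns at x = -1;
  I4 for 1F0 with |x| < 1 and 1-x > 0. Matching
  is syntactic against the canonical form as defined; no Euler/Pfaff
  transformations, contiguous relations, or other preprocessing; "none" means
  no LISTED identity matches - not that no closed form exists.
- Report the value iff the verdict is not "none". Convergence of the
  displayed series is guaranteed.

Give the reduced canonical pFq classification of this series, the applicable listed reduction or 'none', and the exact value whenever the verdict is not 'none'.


The series (x = -5/7) is 2F1: upper {1, 1}, lower {2}, prefactor -7/4. Verdict: the logarithmic series (I6) fires (the logarithm: parameters (1,1;2), x = -5/7). Value: (-49/20) * ln(12/7).

Key observation: t_0 = -7/4 here, and the expanded ratio factors over Q; prefactor -7/4, roots give parameters.
Step ratio: r(k) = (-5/7) * (k+1) (k+1) / [(k+2) (k+1)] - poly over poly, x = (-5/7) from leading terms; C = -7/4 at k = 0.


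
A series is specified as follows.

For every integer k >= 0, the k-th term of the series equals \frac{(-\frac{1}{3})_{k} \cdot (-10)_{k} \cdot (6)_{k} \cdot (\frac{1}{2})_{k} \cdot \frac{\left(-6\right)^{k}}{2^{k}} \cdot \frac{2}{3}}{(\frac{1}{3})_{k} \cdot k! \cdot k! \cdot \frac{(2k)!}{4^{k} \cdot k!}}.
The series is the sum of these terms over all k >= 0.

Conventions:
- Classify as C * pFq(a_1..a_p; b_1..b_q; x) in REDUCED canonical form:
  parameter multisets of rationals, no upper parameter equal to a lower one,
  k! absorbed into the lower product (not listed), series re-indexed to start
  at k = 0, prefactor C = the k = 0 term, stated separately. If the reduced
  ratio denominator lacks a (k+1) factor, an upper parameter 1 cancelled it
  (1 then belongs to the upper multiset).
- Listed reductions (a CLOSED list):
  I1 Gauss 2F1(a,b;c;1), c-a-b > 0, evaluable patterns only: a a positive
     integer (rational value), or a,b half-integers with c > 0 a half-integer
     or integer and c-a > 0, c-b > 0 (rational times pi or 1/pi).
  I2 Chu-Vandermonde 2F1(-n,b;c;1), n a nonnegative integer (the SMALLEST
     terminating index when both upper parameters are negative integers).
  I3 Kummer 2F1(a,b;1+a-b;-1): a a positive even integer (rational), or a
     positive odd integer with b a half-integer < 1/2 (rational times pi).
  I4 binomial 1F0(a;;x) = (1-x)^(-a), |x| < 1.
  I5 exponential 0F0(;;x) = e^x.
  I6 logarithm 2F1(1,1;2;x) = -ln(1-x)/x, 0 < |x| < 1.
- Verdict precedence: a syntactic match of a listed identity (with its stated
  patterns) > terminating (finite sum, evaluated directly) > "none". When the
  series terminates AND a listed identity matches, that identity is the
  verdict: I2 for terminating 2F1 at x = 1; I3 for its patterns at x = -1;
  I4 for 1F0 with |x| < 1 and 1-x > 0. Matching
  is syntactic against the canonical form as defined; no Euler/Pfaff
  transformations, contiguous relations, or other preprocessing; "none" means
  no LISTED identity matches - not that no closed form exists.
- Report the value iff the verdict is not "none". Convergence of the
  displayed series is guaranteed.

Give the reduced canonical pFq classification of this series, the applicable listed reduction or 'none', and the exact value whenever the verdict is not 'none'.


Prefactor \frac{2}{3}, argument -3: 3F2 with upper {-10, -\frac{1}{3}, 6} over lower {\frac{1}{3}, 1}. Verdict: terminating at k = 10: the factor (-10)_k kills every later term; summing the 11 survivors is exact. Its exact value is -\frac{1049944931083}{7410}.

Key step: t_0 = \frac{2}{3} here, and the lower (2k)!/(4^k k!) block (C = 2/3) is (1/2)_k.
Term ratio: r(k) = -3 * (k-10) (k-\frac{1}{3}) (k+6) / [(k+\frac{1}{3}) (k+1) (k+1)] - rational in k. x = -3; t_0 = \frac{2}{3}; negate the roots.


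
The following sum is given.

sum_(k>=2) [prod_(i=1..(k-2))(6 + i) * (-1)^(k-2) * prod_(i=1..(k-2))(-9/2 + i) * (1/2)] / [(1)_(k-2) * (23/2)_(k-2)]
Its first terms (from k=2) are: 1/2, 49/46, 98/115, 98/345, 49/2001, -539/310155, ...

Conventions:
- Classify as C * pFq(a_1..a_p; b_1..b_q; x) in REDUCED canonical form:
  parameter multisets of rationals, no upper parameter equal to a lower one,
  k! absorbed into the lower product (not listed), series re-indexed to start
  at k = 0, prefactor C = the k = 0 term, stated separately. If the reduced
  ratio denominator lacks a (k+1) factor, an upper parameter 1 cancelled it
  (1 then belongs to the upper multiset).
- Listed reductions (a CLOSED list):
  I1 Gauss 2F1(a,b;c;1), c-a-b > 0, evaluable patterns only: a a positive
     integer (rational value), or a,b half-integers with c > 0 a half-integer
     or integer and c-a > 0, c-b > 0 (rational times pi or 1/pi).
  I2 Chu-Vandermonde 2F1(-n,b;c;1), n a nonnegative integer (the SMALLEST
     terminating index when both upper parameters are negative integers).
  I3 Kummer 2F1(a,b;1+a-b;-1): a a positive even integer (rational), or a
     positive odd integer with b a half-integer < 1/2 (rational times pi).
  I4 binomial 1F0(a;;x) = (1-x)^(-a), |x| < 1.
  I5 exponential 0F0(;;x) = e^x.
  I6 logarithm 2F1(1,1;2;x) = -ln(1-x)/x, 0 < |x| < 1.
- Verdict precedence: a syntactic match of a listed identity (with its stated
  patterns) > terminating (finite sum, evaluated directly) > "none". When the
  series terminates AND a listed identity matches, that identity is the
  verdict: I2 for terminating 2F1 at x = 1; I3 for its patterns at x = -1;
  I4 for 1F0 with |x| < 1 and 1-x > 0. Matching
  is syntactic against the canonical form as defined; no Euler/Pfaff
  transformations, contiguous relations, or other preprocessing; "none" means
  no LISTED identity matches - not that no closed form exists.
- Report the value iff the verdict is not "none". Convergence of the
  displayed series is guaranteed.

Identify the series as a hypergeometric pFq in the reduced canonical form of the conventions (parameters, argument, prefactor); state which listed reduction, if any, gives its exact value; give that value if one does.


Reduced: x = -1, 2F1, upper = {-7/2, 7}, lower = {23/2}, C = 1/2. Verdict (x = -1): the Kummer evaluation I3 applies (x = -1; c = 23/2 equals 1+a-b for upper {-7/2, 7}: listed pattern). Sum: (14549535/16777216) * pi.

Key step: x = (-1) and (1)_k (C = 1/2) is k! itself.
Consecutive-term ratio: r(k) = (-1) * (k-7/2) (k+7) / [(k+23/2) (k+1)] ; factor over Q: parameters, x = (-1), and C = 1/2.


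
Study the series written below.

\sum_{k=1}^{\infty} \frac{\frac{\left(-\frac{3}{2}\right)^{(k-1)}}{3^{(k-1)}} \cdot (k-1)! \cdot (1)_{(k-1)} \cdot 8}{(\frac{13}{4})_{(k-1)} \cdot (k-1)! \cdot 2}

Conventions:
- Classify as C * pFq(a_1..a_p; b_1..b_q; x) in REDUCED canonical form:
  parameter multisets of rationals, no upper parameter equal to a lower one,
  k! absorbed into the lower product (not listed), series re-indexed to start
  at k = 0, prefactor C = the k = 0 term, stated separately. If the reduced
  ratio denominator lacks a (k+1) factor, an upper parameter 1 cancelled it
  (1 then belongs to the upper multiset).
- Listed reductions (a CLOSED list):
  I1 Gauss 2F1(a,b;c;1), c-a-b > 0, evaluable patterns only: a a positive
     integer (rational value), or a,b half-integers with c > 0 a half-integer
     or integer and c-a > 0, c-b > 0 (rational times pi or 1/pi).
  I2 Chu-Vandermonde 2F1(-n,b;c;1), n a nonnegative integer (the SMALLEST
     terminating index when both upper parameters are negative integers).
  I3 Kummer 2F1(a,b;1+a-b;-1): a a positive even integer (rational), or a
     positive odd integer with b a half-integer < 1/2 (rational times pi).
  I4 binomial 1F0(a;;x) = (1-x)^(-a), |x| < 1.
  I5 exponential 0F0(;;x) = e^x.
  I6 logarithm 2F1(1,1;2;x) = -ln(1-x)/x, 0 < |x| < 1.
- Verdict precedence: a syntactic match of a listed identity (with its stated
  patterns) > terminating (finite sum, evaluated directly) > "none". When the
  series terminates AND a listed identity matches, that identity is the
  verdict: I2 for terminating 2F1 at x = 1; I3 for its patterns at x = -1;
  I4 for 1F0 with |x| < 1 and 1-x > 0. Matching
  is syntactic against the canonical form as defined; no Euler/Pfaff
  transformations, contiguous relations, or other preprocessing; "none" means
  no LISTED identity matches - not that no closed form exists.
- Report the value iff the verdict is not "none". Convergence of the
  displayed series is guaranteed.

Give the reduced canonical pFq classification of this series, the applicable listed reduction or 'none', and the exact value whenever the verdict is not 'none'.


The tell: x = -\frac{1}{2} and the factorial ratio (C = 4, x = -1/2) (k+a-1)!/(a-1)! is a rising factorial (a)_k.
Adjacent-term ratio: r(k) = -\frac{1}{2} * (k+1) (k+1) / [(k+\frac{13}{4}) (k+1)] - rational in k, leading ratio -\frac{1}{2}; with t_0 = 4, classification follows.

Classification (C = 4): 2F1 with upper {1, 1}, lower {\frac{13}{4}}, argument x = -\frac{1}{2}. Verdict: none - at argument -\frac{1}{2} the multisets {1, 1} ; {\frac{13}{4}} match no listed identity.


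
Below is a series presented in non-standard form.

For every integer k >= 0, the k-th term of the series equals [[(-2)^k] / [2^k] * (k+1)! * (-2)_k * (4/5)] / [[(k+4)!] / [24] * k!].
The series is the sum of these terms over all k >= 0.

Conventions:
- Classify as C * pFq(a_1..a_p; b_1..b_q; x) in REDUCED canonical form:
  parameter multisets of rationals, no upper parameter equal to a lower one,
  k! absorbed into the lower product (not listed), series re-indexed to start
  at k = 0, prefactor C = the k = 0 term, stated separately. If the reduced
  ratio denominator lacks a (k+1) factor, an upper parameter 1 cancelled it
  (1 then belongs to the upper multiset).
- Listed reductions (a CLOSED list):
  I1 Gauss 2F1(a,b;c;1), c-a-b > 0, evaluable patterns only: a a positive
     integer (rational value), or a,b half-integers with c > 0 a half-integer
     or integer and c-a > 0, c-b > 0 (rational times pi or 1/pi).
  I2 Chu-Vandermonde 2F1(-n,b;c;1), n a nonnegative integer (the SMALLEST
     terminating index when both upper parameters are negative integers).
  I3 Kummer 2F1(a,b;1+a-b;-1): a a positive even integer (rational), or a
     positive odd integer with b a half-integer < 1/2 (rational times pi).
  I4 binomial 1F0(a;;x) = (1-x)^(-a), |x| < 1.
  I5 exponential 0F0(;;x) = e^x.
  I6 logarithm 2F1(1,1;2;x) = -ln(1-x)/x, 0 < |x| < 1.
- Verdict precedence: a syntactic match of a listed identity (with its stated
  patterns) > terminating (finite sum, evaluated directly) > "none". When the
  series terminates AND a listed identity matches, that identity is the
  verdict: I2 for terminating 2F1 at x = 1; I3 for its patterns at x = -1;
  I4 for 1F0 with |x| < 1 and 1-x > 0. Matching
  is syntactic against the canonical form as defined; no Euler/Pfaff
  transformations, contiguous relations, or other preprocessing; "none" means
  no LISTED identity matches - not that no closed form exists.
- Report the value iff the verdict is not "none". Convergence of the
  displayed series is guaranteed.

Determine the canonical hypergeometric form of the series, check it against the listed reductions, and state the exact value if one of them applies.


At argument -1: a 2F1 with upper {-2, 2}, lower {5}, scaled by C = 4/5. Verdict: Kummer (I3) fires (x = -1; c = 5 equals 1+a-b for upper {-2, 2}: listed pattern). Value: 8/5.

First insight: t_0 = 4/5 here, and the denominator's factorial ratio (C = 4/5, x = -1) is a lower Pochhammer.
Adjacent-term ratio: r(k) = (-1) * (k-2) (k+2) / [(k+5) (k+1)] - rational in k. x = (-1); t_0 = 4/5; negate the roots.


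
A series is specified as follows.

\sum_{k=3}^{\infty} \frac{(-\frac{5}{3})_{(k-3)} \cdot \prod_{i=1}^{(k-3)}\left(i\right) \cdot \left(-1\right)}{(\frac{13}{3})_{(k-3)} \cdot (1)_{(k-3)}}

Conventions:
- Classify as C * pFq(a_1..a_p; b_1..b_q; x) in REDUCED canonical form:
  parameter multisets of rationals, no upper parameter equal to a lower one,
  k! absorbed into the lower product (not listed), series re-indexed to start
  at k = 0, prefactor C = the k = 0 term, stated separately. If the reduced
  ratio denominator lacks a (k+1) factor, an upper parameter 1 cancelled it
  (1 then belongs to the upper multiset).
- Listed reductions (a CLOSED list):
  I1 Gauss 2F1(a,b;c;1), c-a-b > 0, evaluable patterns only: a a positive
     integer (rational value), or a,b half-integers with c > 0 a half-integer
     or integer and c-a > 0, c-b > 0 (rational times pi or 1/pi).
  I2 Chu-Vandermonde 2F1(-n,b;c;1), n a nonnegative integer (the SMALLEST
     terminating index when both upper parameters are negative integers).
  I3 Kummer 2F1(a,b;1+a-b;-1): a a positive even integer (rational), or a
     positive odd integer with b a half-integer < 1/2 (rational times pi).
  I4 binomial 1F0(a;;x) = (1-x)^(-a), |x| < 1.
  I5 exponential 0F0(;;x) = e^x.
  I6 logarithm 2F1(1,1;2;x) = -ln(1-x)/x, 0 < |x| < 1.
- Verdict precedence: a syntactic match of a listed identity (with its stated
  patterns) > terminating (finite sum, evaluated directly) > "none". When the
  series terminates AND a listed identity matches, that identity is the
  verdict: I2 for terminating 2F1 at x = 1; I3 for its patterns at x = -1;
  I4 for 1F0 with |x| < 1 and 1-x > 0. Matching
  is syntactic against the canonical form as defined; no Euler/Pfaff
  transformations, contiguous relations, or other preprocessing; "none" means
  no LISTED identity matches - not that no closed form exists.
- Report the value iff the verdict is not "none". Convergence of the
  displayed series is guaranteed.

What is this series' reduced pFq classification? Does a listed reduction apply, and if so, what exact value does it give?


At argument 1: a 2F1 with upper {-\frac{5}{3}, 1}, lower {\frac{13}{3}}, scaled by C = -1. Verdict: Gauss (I1, integer-parameter pattern) fires (x = 1: the Gamma ratio telescopes since c-a-b = 5 > 0 and a = 1 in Z>0). Value: -\frac{2}{3}.

Key observation: x = 1 and (1)_k (C = -1, x = 1) is k! itself.
Adjacent-term ratio: r(k) = 1 * (k-\frac{5}{3}) (k+1) / [(k+\frac{13}{3}) (k+1)] - poly over poly, x = 1 from leading terms; C = -1 at k = 0.


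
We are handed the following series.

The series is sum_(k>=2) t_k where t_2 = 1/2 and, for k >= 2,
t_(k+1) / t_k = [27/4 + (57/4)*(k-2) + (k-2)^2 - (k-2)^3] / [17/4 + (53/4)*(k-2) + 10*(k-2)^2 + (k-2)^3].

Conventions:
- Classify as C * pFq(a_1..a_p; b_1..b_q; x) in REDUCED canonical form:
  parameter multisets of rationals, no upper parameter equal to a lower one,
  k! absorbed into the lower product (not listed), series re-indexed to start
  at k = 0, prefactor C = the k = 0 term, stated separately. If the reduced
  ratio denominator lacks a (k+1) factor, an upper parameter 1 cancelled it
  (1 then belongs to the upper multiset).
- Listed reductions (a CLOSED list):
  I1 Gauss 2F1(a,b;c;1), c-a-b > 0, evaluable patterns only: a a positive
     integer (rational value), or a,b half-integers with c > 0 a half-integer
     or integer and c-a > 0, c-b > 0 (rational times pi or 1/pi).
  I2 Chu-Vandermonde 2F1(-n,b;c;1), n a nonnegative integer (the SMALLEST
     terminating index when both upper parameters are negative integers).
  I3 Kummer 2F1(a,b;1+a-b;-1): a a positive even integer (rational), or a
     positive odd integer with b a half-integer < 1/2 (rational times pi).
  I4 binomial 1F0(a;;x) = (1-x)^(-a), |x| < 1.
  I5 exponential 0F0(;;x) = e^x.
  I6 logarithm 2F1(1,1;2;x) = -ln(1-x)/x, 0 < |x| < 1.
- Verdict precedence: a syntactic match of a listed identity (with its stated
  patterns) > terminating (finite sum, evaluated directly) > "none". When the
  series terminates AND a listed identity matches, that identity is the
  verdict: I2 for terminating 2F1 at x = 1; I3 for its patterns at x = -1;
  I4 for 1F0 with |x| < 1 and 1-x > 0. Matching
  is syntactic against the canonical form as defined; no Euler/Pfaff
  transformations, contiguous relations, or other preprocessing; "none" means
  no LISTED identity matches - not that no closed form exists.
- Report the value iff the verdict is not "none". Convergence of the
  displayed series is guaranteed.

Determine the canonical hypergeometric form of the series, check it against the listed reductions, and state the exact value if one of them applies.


Reduced: x = -1, 2F1, upper = {-9/2, 3}, lower = {17/2}, C = 1/2. Verdict: Kummer (I3) applies (x = -1; c = 17/2 equals 1+a-b for upper {-9/2, 3}: listed pattern). Value: (45045/65536) * pi.

Key observation: t_0 being 1/2, roots of the ratio polynomials (C = 1/2, x = -1) are the negated parameters.
Ratio: r(k) = (-1) * (k-9/2) (k+3) / [(k+17/2) (k+1)] - rational; roots negated = parameters, x = (-1), C = 1/2.


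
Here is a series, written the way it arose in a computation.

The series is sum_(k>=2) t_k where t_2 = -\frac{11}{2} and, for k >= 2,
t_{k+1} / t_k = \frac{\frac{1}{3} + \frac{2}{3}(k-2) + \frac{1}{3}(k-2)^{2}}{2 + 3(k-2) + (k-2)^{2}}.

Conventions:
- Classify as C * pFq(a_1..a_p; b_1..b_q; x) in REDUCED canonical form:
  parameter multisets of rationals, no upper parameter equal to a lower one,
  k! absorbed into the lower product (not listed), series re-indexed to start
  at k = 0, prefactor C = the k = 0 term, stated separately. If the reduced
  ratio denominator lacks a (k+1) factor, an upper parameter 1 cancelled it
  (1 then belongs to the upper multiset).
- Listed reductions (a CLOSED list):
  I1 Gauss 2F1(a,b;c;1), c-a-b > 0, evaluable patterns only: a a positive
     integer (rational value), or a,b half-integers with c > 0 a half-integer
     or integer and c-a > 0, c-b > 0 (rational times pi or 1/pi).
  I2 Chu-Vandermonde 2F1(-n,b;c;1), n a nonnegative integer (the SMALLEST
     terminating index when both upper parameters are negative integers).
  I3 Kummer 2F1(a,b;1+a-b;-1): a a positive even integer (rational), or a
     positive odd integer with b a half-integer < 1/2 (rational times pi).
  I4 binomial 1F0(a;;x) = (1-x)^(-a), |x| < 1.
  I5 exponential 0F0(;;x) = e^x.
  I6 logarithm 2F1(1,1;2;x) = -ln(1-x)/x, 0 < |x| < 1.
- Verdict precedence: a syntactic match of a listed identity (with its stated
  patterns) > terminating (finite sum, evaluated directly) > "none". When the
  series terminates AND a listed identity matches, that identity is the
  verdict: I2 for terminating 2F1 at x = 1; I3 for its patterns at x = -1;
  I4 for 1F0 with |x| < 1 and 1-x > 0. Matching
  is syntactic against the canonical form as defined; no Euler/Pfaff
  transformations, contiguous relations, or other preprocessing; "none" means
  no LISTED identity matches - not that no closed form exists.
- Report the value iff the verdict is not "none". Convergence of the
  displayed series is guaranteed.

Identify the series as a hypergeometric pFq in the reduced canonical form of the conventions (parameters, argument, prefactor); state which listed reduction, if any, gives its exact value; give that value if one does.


Classification (C = -\frac{11}{2}): 2F1 with upper {1, 1}, lower {2}, argument x = \frac{1}{3}. Verdict: the I6 logarithm reduction matches (the logarithm: parameters (1,1;2), x = \frac{1}{3}). Sum: \frac{33}{2} \cdot \ln\left(\frac{2}{3}\right).

Key observation: t_0 = -\frac{11}{2} here, and factor the ratio over Q (prefactor -11/2): negated roots = parameters.
Consecutive-term ratio: r(k) = \frac{1}{3} * (k+1) (k+1) / [(k+2) (k+1)] - rational; roots negated = parameters, x = \frac{1}{3}, C = -\frac{11}{2}.
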